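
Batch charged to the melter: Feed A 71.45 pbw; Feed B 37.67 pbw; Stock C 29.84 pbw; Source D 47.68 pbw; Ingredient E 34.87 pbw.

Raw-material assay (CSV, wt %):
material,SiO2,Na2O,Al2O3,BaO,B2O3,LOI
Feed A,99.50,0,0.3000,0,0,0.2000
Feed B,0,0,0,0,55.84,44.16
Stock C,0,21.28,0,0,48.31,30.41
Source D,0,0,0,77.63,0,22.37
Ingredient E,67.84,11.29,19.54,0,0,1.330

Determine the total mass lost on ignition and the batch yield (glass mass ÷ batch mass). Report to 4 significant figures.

All arithmetic keeps full float precision end to end. The intermediate values are shown, with 4-significant-figure rounding, in the printout. Each reported value takes a single rounding; the derived quantities (the yield, ignition loss, five oxide percentages, the totals, net glass mass) are re-derived using the weight values at 184.5 pbw of glass in full precision, exactly as shown in problem or answer.
Material-by-material LOI:
  Feed A: 71.45 × 0.002000 = 0.1429 pbw
  Feed B: 37.67 × 0.4416 = 16.64 pbw
  Stock C: 29.84 × 0.3041 = 9.074 pbw
  Source D: 47.68 × 0.2237 = 10.67 pbw
  Ingredient E: 34.87 × 0.01330 = 0.4638 pbw
Total LOI = 36.98 pbw
Glass = batch − LOI = 221.5 − 36.98 = 184.5 pbw

LOI loss = 36.98 pbw; glass = 184.5 pbw; yield = 83.30%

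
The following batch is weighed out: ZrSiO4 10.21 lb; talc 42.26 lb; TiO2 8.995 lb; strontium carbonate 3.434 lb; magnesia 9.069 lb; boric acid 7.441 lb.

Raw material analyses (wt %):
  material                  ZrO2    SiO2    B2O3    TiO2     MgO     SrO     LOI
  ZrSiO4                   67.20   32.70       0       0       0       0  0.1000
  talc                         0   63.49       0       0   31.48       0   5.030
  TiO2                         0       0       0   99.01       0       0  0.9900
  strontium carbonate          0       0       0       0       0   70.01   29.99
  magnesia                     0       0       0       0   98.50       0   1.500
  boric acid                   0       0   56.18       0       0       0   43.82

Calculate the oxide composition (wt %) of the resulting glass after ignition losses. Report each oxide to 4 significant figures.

Each numeric step runs at full precision at every stage. The intermediate values are printed, rounded to four significant digits, in the working — each reported number is rounded only once — all derived quantities are carried starting from the weights at 74.76 lb of glass at exact precision (yield, the totals, LOI, glass mass, the six compositions), as written in the question or the answer.
Oxide masses out of the charge:
  ZrO2: 10.21·0.6720 = 6.861 lb
  SiO2: 10.21·0.3270 + 42.26·0.6349 = 30.17 lb
  B2O3: 7.441·0.5618 = 4.180 lb
  TiO2: 8.995·0.9901 = 8.906 lb
  MgO: 42.26·0.3148 + 9.069·0.9850 = 22.24 lb
  SrO: 3.434·0.7001 = 2.404 lb
LOI: 10.21·0.001000 + 42.26·0.05030 + 8.995·0.009900 + 3.434·0.2999 + 9.069·0.01500 + 7.441·0.4382 = 6.651 lb
Net of LOI, the glass mass = 81.41 − 6.651 = 74.76 lb (matching Σ of the oxides)
percent by weight: oxide/glass ×100

Glass mass = 74.76 lb (batch 81.41 − LOI 6.651).
Composition: ZrO2 9.178%, SiO2 40.36%, B2O3 5.592%, TiO2 11.91%, MgO 29.74%, SrO 3.216%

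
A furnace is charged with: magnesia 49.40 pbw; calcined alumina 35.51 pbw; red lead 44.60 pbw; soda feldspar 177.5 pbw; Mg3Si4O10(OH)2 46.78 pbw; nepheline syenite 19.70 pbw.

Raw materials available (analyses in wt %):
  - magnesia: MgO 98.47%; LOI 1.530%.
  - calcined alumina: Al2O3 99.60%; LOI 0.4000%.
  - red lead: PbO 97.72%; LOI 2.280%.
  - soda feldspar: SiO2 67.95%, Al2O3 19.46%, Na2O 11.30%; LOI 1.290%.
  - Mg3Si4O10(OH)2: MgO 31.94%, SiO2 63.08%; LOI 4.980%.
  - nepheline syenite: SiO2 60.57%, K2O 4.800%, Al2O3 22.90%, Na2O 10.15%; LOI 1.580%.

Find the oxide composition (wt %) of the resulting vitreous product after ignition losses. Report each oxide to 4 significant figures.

Full float precision is held at all times — working values are displayed, rounded to four significant figures, on the page. Each reported value carries a single rounding. The derived quantities are rebuilt at full float precision (totals, LOI, the yield, six oxide percentages, net glass mass) from the weighed amounts at 366.6 pbw of glass, as written in either problem or answer.
Oxide-by-oxide delivered mass:
  MgO: 49.40·0.9847 + 46.78·0.3194 = 63.59 pbw
  SiO2: 177.5·0.6795 + 46.78·0.6308 + 19.70·0.6057 = 162.1 pbw
  K2O: 19.70·0.04800 = 0.9456 pbw
  PbO: 44.60·0.9772 = 43.58 pbw
  Al2O3: 35.51·0.9960 + 177.5·0.1946 + 19.70·0.2290 = 74.42 pbw
  Na2O: 177.5·0.1130 + 19.70·0.1015 = 22.06 pbw
LOI: 49.40·0.01530 + 35.51·0.004000 + 44.60·0.02280 + 177.5·0.01290 + 46.78·0.04980 + 19.70·0.01580 = 6.845 pbw
The glass mass, total less LOI, = 373.5 − 6.845 = 366.6 pbw (consistent with Σ oxide mass)
each oxide over glass, ×100, is wt %

Glass mass = 366.6 pbw (batch 373.5 − LOI 6.845).
Composition: MgO 17.34%, SiO2 44.20%, K2O 0.2579%, PbO 11.89%, Al2O3 20.30%, Na2O 6.016%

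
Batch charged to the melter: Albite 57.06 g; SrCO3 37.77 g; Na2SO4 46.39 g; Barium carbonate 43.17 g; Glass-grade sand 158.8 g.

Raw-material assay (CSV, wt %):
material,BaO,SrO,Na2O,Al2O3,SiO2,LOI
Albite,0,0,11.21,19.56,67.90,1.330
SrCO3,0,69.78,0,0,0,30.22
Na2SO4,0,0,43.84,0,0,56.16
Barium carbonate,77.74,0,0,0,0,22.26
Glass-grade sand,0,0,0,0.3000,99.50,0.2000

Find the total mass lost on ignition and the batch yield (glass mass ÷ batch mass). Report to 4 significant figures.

LOI loss = 48.15 g; glass = 295.0 g; yield = 85.97%

The intermediate values are printed with 4-significant-figure rounding within the worked lines; each numeric step runs at full precision all the way through. Every reported result takes a single rounding. The derived quantities, which include ignition loss, the yield, glass mass, five oxide percentages, totals, are computed at full float precision, exactly as printed in the question or the answer, from the batch weights for 295.0 g of glass.
Each material's LOI contribution:
  Albite: 57.06 × 0.01330 = 0.7589 g
  SrCO3: 37.77 × 0.3022 = 11.41 g
  Na2SO4: 46.39 × 0.5616 = 26.05 g
  Barium carbonate: 43.17 × 0.2226 = 9.610 g
  Glass-grade sand: 158.8 × 0.002000 = 0.3176 g
Total LOI = 48.15 g
Glass = batch − LOI = 343.2 − 48.15 = 295.0 g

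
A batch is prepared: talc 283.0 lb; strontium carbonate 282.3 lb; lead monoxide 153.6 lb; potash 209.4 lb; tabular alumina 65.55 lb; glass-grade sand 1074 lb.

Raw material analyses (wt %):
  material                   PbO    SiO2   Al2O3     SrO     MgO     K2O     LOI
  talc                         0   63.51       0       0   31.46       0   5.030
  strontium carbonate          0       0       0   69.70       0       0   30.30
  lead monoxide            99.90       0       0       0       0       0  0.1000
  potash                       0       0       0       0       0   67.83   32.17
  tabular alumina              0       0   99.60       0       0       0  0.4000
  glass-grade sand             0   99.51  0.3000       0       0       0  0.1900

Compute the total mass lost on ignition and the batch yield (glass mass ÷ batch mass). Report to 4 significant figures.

LOI loss = 169.6 lb; glass = 1898 lb; yield = 91.80%

The whole derivation runs at full precision through the solve. Mid-chain values are printed (rounded to four significant figures) within the worked lines. Every reported result is rounded once only — all derived quantities, which include six oxide percentages, LOI, glass mass, the yield, totals, are recomputed at full precision, as written in the problem or answer text, starting from the weights on 1898 lb of glass.
Each material's LOI contribution:
  talc: 283.0 × 0.05030 = 14.23 lb
  strontium carbonate: 282.3 × 0.3030 = 85.54 lb
  lead monoxide: 153.6 × 0.001000 = 0.1536 lb
  potash: 209.4 × 0.3217 = 67.36 lb
  tabular alumina: 65.55 × 0.004000 = 0.2622 lb
  glass-grade sand: 1074 × 0.001900 = 2.041 lb
Total LOI = 169.6 lb
Glass = batch − LOI = 2068 − 169.6 = 1898 lb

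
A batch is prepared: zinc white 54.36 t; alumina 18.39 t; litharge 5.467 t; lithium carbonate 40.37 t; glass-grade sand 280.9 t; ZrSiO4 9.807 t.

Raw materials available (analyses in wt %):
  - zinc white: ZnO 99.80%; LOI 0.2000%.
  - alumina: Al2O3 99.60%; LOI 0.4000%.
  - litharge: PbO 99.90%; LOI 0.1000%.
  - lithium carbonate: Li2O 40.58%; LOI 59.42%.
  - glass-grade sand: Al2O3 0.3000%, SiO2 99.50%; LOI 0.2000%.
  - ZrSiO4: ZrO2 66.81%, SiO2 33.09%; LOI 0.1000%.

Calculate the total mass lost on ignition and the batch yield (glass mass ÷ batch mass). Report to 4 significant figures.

The working math holds exact precision at each step; mid-chain values are displayed (rounded to four significant figures) within the worked lines; every reported value undergoes a single rounding; derived quantities (glass mass, the totals, yield, six oxide percentages, ignition loss) are computed using the weight values for 384.5 t of glass at exact precision as quoted within either problem or answer.
Ignition loss by material:
  zinc white: 54.36 × 0.002000 = 0.1087 t
  alumina: 18.39 × 0.004000 = 0.07356 t
  litharge: 5.467 × 0.001000 = 0.005467 t
  lithium carbonate: 40.37 × 0.5942 = 23.99 t
  glass-grade sand: 280.9 × 0.002000 = 0.5618 t
  ZrSiO4: 9.807 × 0.001000 = 0.009807 t
Total LOI = 24.75 t
Glass = batch − LOI = 409.3 − 24.75 = 384.5 t

LOI loss = 24.75 t; glass = 384.5 t; yield = 93.95%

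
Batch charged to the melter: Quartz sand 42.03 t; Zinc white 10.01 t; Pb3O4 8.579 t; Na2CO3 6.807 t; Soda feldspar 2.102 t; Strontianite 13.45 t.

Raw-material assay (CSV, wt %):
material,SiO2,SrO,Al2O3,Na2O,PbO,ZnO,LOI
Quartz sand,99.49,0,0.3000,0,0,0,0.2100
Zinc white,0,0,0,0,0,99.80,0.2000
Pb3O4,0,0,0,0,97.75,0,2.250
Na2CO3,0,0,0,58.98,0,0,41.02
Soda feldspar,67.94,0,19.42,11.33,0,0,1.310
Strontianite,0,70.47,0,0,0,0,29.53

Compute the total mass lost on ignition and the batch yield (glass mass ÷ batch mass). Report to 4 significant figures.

Mid-chain values are displayed (rounded to 4 significant digits) in the working — every computation carries full float precision through the solve; each reported number is rounded only once — all derived quantities are recomputed in full precision (totals, the six compositions, LOI, the yield, net glass mass) from the weighed amounts per 75.89 t of glass precisely as stated by the question or the answer.
Loss on ignition, line by line:
  Quartz sand: 42.03 × 0.002100 = 0.08826 t
  Zinc white: 10.01 × 0.002000 = 0.02002 t
  Pb3O4: 8.579 × 0.02250 = 0.1930 t
  Na2CO3: 6.807 × 0.4102 = 2.792 t
  Soda feldspar: 2.102 × 0.01310 = 0.02754 t
  Strontianite: 13.45 × 0.2953 = 3.972 t
Total LOI = 7.093 t
Glass = batch − LOI = 82.98 − 7.093 = 75.89 t

LOI loss = 7.093 t; glass = 75.89 t; yield = 91.45%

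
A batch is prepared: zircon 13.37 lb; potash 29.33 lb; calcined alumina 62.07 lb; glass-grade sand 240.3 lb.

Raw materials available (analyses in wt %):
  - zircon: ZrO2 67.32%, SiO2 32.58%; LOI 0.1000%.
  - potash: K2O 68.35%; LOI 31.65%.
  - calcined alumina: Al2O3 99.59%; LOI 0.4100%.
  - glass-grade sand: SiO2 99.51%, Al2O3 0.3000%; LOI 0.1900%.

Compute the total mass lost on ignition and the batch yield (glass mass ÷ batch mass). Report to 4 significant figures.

Each numeric step runs at full float precision all the way through; in-progress results are shown, rounded to four significant digits, at each printed step — every reported figure takes exactly one rounding; derived quantities, including the four compositions, net glass mass, the yield, ignition loss, totals, are re-derived starting from the weights on 335.1 lb of glass in full float precision, as given in the question or the answer.
Each material's LOI contribution:
  zircon: 13.37 × 0.001000 = 0.01337 lb
  potash: 29.33 × 0.3165 = 9.283 lb
  calcined alumina: 62.07 × 0.004100 = 0.2545 lb
  glass-grade sand: 240.3 × 0.001900 = 0.4566 lb
Total LOI = 10.01 lb
Glass = batch − LOI = 345.1 − 10.01 = 335.1 lb

LOI loss = 10.01 lb; glass = 335.1 lb; yield = 97.10%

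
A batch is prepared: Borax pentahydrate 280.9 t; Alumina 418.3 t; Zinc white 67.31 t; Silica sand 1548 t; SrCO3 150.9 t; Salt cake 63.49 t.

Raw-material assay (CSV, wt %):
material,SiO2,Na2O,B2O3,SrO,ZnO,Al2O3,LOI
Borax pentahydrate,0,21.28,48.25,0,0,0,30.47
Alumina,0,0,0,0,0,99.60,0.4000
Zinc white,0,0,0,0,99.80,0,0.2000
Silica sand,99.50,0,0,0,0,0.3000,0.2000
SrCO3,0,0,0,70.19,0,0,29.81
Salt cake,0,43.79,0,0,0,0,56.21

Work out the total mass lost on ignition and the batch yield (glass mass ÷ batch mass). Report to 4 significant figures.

LOI loss = 171.2 t; glass = 2358 t; yield = 93.23%

Intermediates are printed rounded to four significant figures as written — full float precision is maintained at every stage — a single rounding yields every reported number — the derived quantities, including yield, net glass mass, totals, ignition loss, six oxide percentages, are rebuilt using the weight values at 2358 t of glass at full float precision, as set out in problem or answer.
Material-by-material LOI:
  Borax pentahydrate: 280.9 × 0.3047 = 85.59 t
  Alumina: 418.3 × 0.004000 = 1.673 t
  Zinc white: 67.31 × 0.002000 = 0.1346 t
  Silica sand: 1548 × 0.002000 = 3.096 t
  SrCO3: 150.9 × 0.2981 = 44.98 t
  Salt cake: 63.49 × 0.5621 = 35.69 t
Total LOI = 171.2 t
Glass = batch − LOI = 2529 − 171.2 = 2358 t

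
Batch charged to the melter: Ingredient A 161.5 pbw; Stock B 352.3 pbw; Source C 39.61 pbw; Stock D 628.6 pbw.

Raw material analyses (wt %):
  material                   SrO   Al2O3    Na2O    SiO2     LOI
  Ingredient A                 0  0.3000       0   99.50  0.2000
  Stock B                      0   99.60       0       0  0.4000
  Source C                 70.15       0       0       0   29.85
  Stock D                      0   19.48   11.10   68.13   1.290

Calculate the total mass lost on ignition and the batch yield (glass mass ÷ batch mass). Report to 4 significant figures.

LOI loss = 21.66 pbw; glass = 1160 pbw; yield = 98.17%

All internal work keeps full precision through every step. Mid-chain values are shown, rounded to four significant figures, alongside each step; each reported figure takes exactly one rounding; all derived quantities (net glass mass, the four compositions, the yield, the totals, ignition loss) are recomputed from the batch weights per 1160 pbw of glass at exact precision, as they appear in the problem or the answer.
Each material's LOI contribution:
  Ingredient A: 161.5 × 0.002000 = 0.3230 pbw
  Stock B: 352.3 × 0.004000 = 1.409 pbw
  Source C: 39.61 × 0.2985 = 11.82 pbw
  Stock D: 628.6 × 0.01290 = 8.109 pbw
Total LOI = 21.66 pbw
Glass = batch − LOI = 1182 − 21.66 = 1160 pbw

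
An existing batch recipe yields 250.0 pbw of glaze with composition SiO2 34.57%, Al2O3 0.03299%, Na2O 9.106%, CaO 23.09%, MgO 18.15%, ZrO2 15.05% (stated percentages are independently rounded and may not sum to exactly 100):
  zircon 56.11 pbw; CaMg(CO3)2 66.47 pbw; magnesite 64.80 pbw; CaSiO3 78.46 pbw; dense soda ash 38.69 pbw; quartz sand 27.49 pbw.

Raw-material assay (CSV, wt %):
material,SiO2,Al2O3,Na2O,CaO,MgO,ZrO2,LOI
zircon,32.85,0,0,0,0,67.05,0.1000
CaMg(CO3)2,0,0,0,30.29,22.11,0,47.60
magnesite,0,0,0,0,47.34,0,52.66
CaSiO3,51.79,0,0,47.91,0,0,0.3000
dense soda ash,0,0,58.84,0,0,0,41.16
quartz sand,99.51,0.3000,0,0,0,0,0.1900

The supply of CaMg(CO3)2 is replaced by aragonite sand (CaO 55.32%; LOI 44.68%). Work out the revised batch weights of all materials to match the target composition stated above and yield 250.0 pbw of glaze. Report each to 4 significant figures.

The intermediate values are printed, with 4-significant-digit rounding, across the worked steps. All internal work holds full precision in all steps. Exactly one rounding goes into each reported result. All derived quantities, including the totals, net glass mass, the six compositions, the yield, ignition loss, are re-derived from the batch weights at 250.0 pbw of glass at full precision as quoted within either problem or answer.
The oxide mass targets at 250.0 pbw glaze:
  SiO2: 34.57% × 250.0 = 86.42 pbw
  Al2O3: 0.03299% × 250.0 = 0.08248 pbw
  Na2O: 9.106% × 250.0 = 22.76 pbw
  CaO: 23.09% × 250.0 = 57.72 pbw
  MgO: 18.15% × 250.0 = 45.38 pbw
  ZrO2: 15.05% × 250.0 = 37.62 pbw
Mass-balance tally per oxide on the weights just shown, against the basis in use (oxide sums agree with the targets inside rounding margins):
  SiO2: 56.11·0.3285 + 78.46·0.5179 + 27.49·0.9951 = 86.42 pbw (target 86.42 pbw)
  Al2O3: 27.49·0.003000 = 0.08247 pbw (target 0.08248 pbw)
  Na2O: 38.69·0.5884 = 22.77 pbw (target 22.76 pbw)
  CaO: 36.40·0.5532 + 78.46·0.4791 = 57.73 pbw (target 57.72 pbw)
  MgO: 95.85·0.4734 = 45.38 pbw (target 45.38 pbw)
  ZrO2: 56.11·0.6705 = 37.62 pbw (target 37.62 pbw)
Glass-mass bookkeeping: total charge less LOI = 250.0 pbw (the targets, summed, come to 250.0 pbw; versus the stated basis of 250.0 pbw — differing by rounding only).
Adding the batch up: Σ batch = 333.0 pbw; the LOI term Σ batch·LOI equals 83.01 pbw; yield: glass divided by total = 75.07%.

Revised batch per 250.0 pbw glaze:
  zircon: 56.11 pbw
  aragonite sand: 36.40 pbw
  magnesite: 95.85 pbw
  CaSiO3: 78.46 pbw
  dense soda ash: 38.69 pbw
  quartz sand: 27.49 pbw
Total batch = 333.0 pbw; LOI loss = 83.01 pbw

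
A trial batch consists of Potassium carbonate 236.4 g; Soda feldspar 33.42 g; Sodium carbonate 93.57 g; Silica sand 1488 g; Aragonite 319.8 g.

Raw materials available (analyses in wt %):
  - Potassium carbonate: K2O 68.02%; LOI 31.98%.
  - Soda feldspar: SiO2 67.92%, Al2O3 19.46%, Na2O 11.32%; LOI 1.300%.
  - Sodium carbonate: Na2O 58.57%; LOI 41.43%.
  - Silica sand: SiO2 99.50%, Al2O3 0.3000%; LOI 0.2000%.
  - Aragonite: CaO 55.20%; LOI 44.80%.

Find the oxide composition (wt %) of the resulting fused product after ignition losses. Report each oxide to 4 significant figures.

Glass mass = 1910 g (batch 2171 − LOI 261.0).
Composition: K2O 8.418%, SiO2 78.70%, Al2O3 0.5742%, Na2O 3.067%, CaO 9.242%

Intermediates appear (rounded to four significant digits) when written out — every computation keeps exact precision end to end — every reported value is rounded only once; all derived quantities (five oxide percentages, glass mass, LOI, yield, the totals) are re-derived from the weighed amounts for 1910 g of glass at exact precision, as quoted within either problem or answer.
Per-oxide mass from batch:
  K2O: 236.4·0.6802 = 160.8 g
  SiO2: 33.42·0.6792 + 1488·0.9950 = 1503 g
  Al2O3: 33.42·0.1946 + 1488·0.003000 = 10.97 g
  Na2O: 33.42·0.1132 + 93.57·0.5857 = 58.59 g
  CaO: 319.8·0.5520 = 176.5 g
LOI: 236.4·0.3198 + 33.42·0.01300 + 93.57·0.4143 + 1488·0.002000 + 319.8·0.4480 = 261.0 g
Glass mass = batch − LOI = 2171 − 261.0 = 1910 g (equal to the oxide-mass sum)
percent by weight: oxide/glass ×100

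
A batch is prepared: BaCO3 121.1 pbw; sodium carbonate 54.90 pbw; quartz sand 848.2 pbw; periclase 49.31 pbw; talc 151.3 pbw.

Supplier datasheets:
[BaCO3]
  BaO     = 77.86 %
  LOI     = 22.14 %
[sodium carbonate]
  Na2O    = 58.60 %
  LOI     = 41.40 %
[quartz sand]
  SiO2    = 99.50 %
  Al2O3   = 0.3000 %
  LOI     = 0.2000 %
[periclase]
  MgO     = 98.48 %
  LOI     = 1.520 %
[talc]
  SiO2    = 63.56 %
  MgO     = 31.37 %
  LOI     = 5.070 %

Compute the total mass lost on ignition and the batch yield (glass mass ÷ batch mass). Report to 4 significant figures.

Rounding to 4 significant figures applies to each mid-chain value as shown. Exact precision is maintained from first step to last. A single rounding finalizes each reported value. Derived quantities (the yield, glass mass, the totals, the five compositions, LOI) are recomputed using the weight values at 1165 pbw of glass in full float precision, as quoted within problem or answer.
Material-by-material LOI:
  BaCO3: 121.1 × 0.2214 = 26.81 pbw
  sodium carbonate: 54.90 × 0.4140 = 22.73 pbw
  quartz sand: 848.2 × 0.002000 = 1.696 pbw
  periclase: 49.31 × 0.01520 = 0.7495 pbw
  talc: 151.3 × 0.05070 = 7.671 pbw
Total LOI = 59.66 pbw
Glass = batch − LOI = 1225 − 59.66 = 1165 pbw

LOI loss = 59.66 pbw; glass = 1165 pbw; yield = 95.13%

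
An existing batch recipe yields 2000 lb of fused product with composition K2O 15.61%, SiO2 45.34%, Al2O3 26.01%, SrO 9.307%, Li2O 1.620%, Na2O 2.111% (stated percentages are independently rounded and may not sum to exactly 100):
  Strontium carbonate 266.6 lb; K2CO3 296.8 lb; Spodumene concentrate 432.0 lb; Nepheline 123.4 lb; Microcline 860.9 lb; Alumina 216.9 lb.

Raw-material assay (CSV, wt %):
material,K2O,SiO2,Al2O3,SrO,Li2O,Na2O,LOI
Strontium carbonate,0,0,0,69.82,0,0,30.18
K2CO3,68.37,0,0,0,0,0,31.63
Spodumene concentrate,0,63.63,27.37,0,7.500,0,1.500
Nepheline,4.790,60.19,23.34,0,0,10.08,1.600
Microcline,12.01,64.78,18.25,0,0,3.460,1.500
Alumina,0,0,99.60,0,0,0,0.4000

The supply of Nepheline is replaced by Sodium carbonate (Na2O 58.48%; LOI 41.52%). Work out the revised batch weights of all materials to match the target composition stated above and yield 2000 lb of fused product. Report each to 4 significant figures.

Revised batch per 2000 lb fused product:
  Strontium carbonate: 266.6 lb
  K2CO3: 285.3 lb
  Spodumene concentrate: 432.0 lb
  Sodium carbonate: 14.48 lb
  Microcline: 975.5 lb
  Alumina: 224.8 lb
Total batch = 2199 lb; LOI loss = 198.7 lb

Working values are shown, with 4-significant-digit rounding, at each printed step — every computation maintains full float precision throughout. Each reported number is rounded once only — all derived quantities are re-derived in exact precision (LOI, the yield, the six compositions, glass mass, totals) from the weighed amounts on 2000 lb of glass as given in problem or answer.
Oxide-by-oxide targets in 2000 lb fused product:
  K2O: 15.61% × 2000 = 312.2 lb
  SiO2: 45.34% × 2000 = 906.8 lb
  Al2O3: 26.01% × 2000 = 520.2 lb
  SrO: 9.307% × 2000 = 186.1 lb
  Li2O: 1.620% × 2000 = 32.40 lb
  Na2O: 2.111% × 2000 = 42.22 lb
Balance tally, oxide-wise, applying the batch weights above, per the basis as stated (delivered sums recover each target within answer rounding):
  K2O: 285.3·0.6837 + 975.5·0.1201 = 312.2 lb (target 312.2 lb)
  SiO2: 432.0·0.6363 + 975.5·0.6478 = 906.8 lb (target 906.8 lb)
  Al2O3: 432.0·0.2737 + 975.5·0.1825 + 224.8·0.9960 = 520.2 lb (target 520.2 lb)
  SrO: 266.6·0.6982 = 186.1 lb (target 186.1 lb)
  Li2O: 432.0·0.07500 = 32.40 lb (target 32.40 lb)
  Na2O: 14.48·0.5848 + 975.5·0.03460 = 42.22 lb (target 42.22 lb)
Auditing the glass mass value: Σ batch − LOI loss = 2000 lb (per-oxide target masses sum to 2000 lb; stated basis 2000 lb — differing by rounding only).
Total batch = Σ batch = 2199 lb; LOI removed, Σ of batch·LOI: 198.7 lb; the yield ratio, glass ÷ batch: 90.96%.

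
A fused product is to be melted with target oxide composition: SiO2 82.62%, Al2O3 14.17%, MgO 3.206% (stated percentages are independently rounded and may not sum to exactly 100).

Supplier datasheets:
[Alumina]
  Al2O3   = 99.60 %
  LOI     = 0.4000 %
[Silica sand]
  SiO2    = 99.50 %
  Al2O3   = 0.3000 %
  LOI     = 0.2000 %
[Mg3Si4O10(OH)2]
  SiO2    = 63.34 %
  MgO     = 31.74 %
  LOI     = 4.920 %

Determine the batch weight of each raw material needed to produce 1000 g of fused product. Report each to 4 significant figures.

Batch per 1000 g fused product:
  Alumina: 140.0 g
  Silica sand: 766.1 g
  Mg3Si4O10(OH)2: 101.0 g
Total batch = 1007 g; LOI loss = 7.061 g; yield = 99.30%

Working values are shown, rounded to four significant figures, in the working; the whole derivation maintains exact precision from start to finish; each reported result takes a single rounding. All derived quantities (ignition loss, the three compositions, yield, totals, glass mass) are re-derived in full float precision starting from the weights at 1000 g of glass as quoted within problem or answer.
Oxide-by-oxide targets in 1000 g fused product:
  SiO2: 82.62% × 1000 = 826.2 g
  Al2O3: 14.17% × 1000 = 141.7 g
  MgO: 3.206% × 1000 = 32.06 g
A balance pass over the oxides, using the reported weights, on the stated basis (sums match the target masses exact up to rounding of places):
  SiO2: 766.1·0.9950 + 101.0·0.6334 = 826.2 g (target 826.2 g)
  Al2O3: 140.0·0.9960 + 766.1·0.003000 = 141.7 g (target 141.7 g)
  MgO: 101.0·0.3174 = 32.06 g (target 32.06 g)
Mass balance on the glass: total charge less LOI = 1000 g (oxide target masses add up to 1000 g; versus the stated basis of 1000 g — any gap is answer rounding).
Whole-batch sum: Σ batch = 1007 g; LOI loss = Σ batch·LOI = 7.061 g; as yield: glass ÷ batch → 99.30%.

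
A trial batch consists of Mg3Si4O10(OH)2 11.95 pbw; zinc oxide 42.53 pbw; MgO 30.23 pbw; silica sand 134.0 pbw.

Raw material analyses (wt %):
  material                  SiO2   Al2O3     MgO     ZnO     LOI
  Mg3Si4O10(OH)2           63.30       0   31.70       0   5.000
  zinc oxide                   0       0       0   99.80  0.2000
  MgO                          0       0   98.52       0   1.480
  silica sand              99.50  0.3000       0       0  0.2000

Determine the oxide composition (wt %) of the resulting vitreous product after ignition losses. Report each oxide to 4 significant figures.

Glass mass = 217.3 pbw (batch 218.7 − LOI 1.398).
Composition: SiO2 64.84%, Al2O3 0.1850%, MgO 15.45%, ZnO 19.53%

The whole derivation runs at full float precision in all steps. Working values appear, rounded to 4 significant digits, at each printed step; a single rounding yields each reported figure — the derived quantities, including LOI, four oxide percentages, yield, net glass mass, the totals, are computed starting from the weights on 217.3 pbw of glass at full float precision as quoted within the question or the answer.
Oxide masses out of the charge:
  SiO2: 11.95·0.6330 + 134.0·0.9950 = 140.9 pbw
  Al2O3: 134.0·0.003000 = 0.4020 pbw
  MgO: 11.95·0.3170 + 30.23·0.9852 = 33.57 pbw
  ZnO: 42.53·0.9980 = 42.44 pbw
LOI: 11.95·0.05000 + 42.53·0.002000 + 30.23·0.01480 + 134.0·0.002000 = 1.398 pbw
Glass = total batch minus LOI = 218.7 − 1.398 = 217.3 pbw (consistent with Σ oxide mass)
each oxide over glass, ×100, is wt %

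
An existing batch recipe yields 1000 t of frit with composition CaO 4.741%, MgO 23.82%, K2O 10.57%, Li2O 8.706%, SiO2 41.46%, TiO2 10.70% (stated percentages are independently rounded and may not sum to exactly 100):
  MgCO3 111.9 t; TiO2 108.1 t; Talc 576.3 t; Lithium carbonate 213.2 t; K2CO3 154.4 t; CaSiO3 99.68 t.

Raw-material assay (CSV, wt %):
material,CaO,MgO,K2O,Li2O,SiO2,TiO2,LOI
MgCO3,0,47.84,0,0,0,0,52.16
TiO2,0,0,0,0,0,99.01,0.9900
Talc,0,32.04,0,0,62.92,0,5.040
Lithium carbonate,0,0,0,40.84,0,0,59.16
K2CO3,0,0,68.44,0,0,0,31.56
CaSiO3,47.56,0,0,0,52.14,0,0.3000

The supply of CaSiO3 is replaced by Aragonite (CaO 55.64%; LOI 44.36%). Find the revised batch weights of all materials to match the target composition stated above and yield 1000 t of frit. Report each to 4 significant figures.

Revised batch per 1000 t frit:
  MgCO3: 56.60 t
  TiO2: 108.1 t
  Talc: 658.9 t
  Lithium carbonate: 213.2 t
  K2CO3: 154.4 t
  Aragonite: 85.21 t
Total batch = 1276 t; LOI loss = 276.5 t

In-progress results appear rounded to four significant figures at each printed step; each numeric step runs at exact precision all the way through — every reported value is rounded a single time — all derived quantities are carried from the weighed amounts for 1000 t of glass at full float precision (six oxide percentages, totals, yield, glass mass, LOI) as quoted within problem or answer.
Target masses of each oxide per 1000 t frit:
  CaO: 4.741% × 1000 = 47.41 t
  MgO: 23.82% × 1000 = 238.2 t
  K2O: 10.57% × 1000 = 105.7 t
  Li2O: 8.706% × 1000 = 87.06 t
  SiO2: 41.46% × 1000 = 414.6 t
  TiO2: 10.70% × 1000 = 107.0 t
Balance tally, oxide-wise, on the weights just shown, against the basis in use (summed amounts equal target values net of answer rounding effects):
  CaO: 85.21·0.5564 = 47.41 t (target 47.41 t)
  MgO: 56.60·0.4784 + 658.9·0.3204 = 238.2 t (target 238.2 t)
  K2O: 154.4·0.6844 = 105.7 t (target 105.7 t)
  Li2O: 213.2·0.4084 = 87.07 t (target 87.06 t)
  SiO2: 658.9·0.6292 = 414.6 t (target 414.6 t)
  TiO2: 108.1·0.9901 = 107.0 t (target 107.0 t)
Glass mass check: total charge less LOI = 1000 t (the targets, summed, come to 1000 t; with the basis standing at 1000 t — rounding explains the deltas).
Total batch = Σ batch = 1276 t; LOI loss = Σ batch·LOI = 276.5 t; yield, glass over the total, = 78.34%.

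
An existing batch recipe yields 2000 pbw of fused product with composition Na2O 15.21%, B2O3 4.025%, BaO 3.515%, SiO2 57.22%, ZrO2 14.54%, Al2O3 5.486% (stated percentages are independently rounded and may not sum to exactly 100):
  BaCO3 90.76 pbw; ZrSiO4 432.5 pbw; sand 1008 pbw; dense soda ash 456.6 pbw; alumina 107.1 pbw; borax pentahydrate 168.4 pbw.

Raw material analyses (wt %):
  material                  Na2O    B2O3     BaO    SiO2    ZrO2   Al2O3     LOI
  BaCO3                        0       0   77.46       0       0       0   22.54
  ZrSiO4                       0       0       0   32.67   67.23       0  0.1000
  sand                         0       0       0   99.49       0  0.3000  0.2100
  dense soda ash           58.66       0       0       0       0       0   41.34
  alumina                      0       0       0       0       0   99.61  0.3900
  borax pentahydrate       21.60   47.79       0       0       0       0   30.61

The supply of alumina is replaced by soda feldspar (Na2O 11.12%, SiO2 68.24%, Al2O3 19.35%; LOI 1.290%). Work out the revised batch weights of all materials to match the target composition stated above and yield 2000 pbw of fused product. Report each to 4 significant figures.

Revised batch per 2000 pbw fused product:
  BaCO3: 90.76 pbw
  ZrSiO4: 432.5 pbw
  sand: 626.0 pbw
  dense soda ash: 350.9 pbw
  soda feldspar: 557.3 pbw
  borax pentahydrate: 168.4 pbw
Total batch = 2226 pbw; LOI loss = 226.0 pbw

The intermediate values are displayed, with 4-significant-digit rounding, within the worked lines. Every computation keeps exact precision all the way through; every reported value takes exactly one rounding; derived quantities (the yield, LOI, glass mass, totals, the six compositions) are re-derived starting from the weights on 2000 pbw of glass in full precision exactly as printed in the question or the answer.
Target masses of each oxide per 2000 pbw fused product:
  Na2O: 15.21% × 2000 = 304.2 pbw
  B2O3: 4.025% × 2000 = 80.50 pbw
  BaO: 3.515% × 2000 = 70.30 pbw
  SiO2: 57.22% × 2000 = 1144 pbw
  ZrO2: 14.54% × 2000 = 290.8 pbw
  Al2O3: 5.486% × 2000 = 109.7 pbw
Balance tally, oxide-wise, from the weights as reported, on the stated basis (oxide sums agree with the targets given rounding of the digits):
  Na2O: 350.9·0.5866 + 557.3·0.1112 + 168.4·0.2160 = 304.2 pbw (target 304.2 pbw)
  B2O3: 168.4·0.4779 = 80.48 pbw (target 80.50 pbw)
  BaO: 90.76·0.7746 = 70.30 pbw (target 70.30 pbw)
  SiO2: 432.5·0.3267 + 626.0·0.9949 + 557.3·0.6824 = 1144 pbw (target 1144 pbw)
  ZrO2: 432.5·0.6723 = 290.8 pbw (target 290.8 pbw)
  Al2O3: 626.0·0.003000 + 557.3·0.1935 = 109.7 pbw (target 109.7 pbw)
Glass-mass sanity pass: batch total minus LOI = 2000 pbw (the targets, summed, come to 2000 pbw; the stated basis being 2000 pbw — a pure rounding effect).
Whole-batch sum: Σ batch = 2226 pbw; LOI loss = Σ batch·LOI = 226.0 pbw; yield: glass divided by total = 89.85%.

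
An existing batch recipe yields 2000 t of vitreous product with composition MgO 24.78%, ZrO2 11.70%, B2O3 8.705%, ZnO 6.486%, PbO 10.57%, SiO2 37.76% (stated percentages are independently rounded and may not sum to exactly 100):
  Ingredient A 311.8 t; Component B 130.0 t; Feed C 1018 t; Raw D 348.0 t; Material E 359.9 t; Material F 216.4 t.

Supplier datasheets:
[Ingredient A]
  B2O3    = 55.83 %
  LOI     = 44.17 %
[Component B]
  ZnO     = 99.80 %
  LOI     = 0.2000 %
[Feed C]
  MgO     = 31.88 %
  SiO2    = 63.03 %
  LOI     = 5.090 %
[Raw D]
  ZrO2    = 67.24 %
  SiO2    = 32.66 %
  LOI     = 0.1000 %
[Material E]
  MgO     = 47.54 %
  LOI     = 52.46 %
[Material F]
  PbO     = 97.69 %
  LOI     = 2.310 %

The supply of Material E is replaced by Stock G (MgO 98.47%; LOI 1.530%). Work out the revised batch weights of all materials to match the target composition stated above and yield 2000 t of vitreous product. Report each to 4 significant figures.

Revised batch per 2000 t vitreous product:
  Ingredient A: 311.8 t
  Component B: 130.0 t
  Feed C: 1018 t
  Raw D: 348.0 t
  Stock G: 173.8 t
  Material F: 216.4 t
Total batch = 2198 t; LOI loss = 197.8 t

Working values appear rounded to four significant figures when written out; the working math carries full float precision throughout — each reported figure undergoes a single rounding. All derived quantities are rebuilt from the weighed amounts at 2000 t of glass in exact precision (the totals, the yield, LOI, glass mass, the six compositions), precisely as stated by the problem or the answer.
Target oxide masses per 2000 t vitreous product:
  MgO: 24.78% × 2000 = 495.6 t
  ZrO2: 11.70% × 2000 = 234.0 t
  B2O3: 8.705% × 2000 = 174.1 t
  ZnO: 6.486% × 2000 = 129.7 t
  PbO: 10.57% × 2000 = 211.4 t
  SiO2: 37.76% × 2000 = 755.2 t
Mass-balance tally per oxide per the reported batch figures, against the basis in use (every target is met by its sum exact up to rounding of places):
  MgO: 1018·0.3188 + 173.8·0.9847 = 495.7 t (target 495.6 t)
  ZrO2: 348.0·0.6724 = 234.0 t (target 234.0 t)
  B2O3: 311.8·0.5583 = 174.1 t (target 174.1 t)
  ZnO: 130.0·0.9980 = 129.7 t (target 129.7 t)
  PbO: 216.4·0.9769 = 211.4 t (target 211.4 t)
  SiO2: 1018·0.6303 + 348.0·0.3266 = 755.3 t (target 755.2 t)
Glass-mass bookkeeping: Σ batch − LOI loss = 2000 t (per-oxide target masses sum to 2000 t; the stated basis being 2000 t — any gap is answer rounding).
Summing the batch: Σ batch = 2198 t; Σ batch·LOI gives LOI loss = 197.8 t; the yield ratio, glass ÷ batch: 91.00%.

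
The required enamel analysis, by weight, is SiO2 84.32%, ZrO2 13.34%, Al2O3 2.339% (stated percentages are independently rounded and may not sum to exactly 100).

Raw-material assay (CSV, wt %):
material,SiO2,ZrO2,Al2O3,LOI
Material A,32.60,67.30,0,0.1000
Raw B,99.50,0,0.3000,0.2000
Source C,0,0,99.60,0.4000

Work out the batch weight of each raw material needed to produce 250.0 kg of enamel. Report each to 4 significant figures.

In-progress results appear, with 4-significant-figure rounding, in the printout; every computation runs at full precision all the way through. Each reported number is rounded once only. Derived quantities are rebuilt in exact precision (the yield, glass mass, the totals, LOI, three oxide percentages) using the weight values at 250.0 kg of glass precisely as stated by the problem or answer text.
Target oxide masses per 250.0 kg enamel:
  SiO2: 84.32% × 250.0 = 210.8 kg
  ZrO2: 13.34% × 250.0 = 33.35 kg
  Al2O3: 2.339% × 250.0 = 5.848 kg
Oxide-by-oxide audit using the reported weights, per the basis as stated (every target is met by its sum given rounding of the digits):
  SiO2: 49.55·0.3260 + 195.6·0.9950 = 210.8 kg (target 210.8 kg)
  ZrO2: 49.55·0.6730 = 33.35 kg (target 33.35 kg)
  Al2O3: 195.6·0.003000 + 5.282·0.9960 = 5.848 kg (target 5.848 kg)
Glass-mass closure: Σ batch − LOI loss = 250.0 kg (the targets, summed, come to 250.0 kg; with the basis standing at 250.0 kg — deltas are rounding alone).
Total batch = Σ batch = 250.4 kg; Σ batch·LOI gives LOI loss = 0.4619 kg; yield = glass ÷ total batch = 99.82%.

Batch per 250.0 kg enamel:
  Material A: 49.55 kg
  Raw B: 195.6 kg
  Source C: 5.282 kg
Total batch = 250.4 kg; LOI loss = 0.4619 kg; yield = 99.82%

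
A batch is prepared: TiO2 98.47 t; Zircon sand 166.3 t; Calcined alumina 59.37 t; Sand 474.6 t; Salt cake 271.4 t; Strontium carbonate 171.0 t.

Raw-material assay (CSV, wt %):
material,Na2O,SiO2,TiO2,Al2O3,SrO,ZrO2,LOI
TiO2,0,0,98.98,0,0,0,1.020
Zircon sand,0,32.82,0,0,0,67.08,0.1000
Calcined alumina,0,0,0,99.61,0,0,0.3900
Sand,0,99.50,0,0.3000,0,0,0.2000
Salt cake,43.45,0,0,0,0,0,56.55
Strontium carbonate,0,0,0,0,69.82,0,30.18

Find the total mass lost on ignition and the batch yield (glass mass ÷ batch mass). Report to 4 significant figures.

Mid-chain values appear with 4-significant-digit rounding in the working — the whole derivation holds full float precision in all steps. Every reported result is rounded just once. The derived quantities are computed from the batch weights on 1034 t of glass at full float precision (glass mass, six oxide percentages, yield, the totals, LOI) as they appear in either problem or answer.
Loss on ignition, line by line:
  TiO2: 98.47 × 0.01020 = 1.004 t
  Zircon sand: 166.3 × 0.001000 = 0.1663 t
  Calcined alumina: 59.37 × 0.003900 = 0.2315 t
  Sand: 474.6 × 0.002000 = 0.9492 t
  Salt cake: 271.4 × 0.5655 = 153.5 t
  Strontium carbonate: 171.0 × 0.3018 = 51.61 t
Total LOI = 207.4 t
Glass = batch − LOI = 1241 − 207.4 = 1034 t

LOI loss = 207.4 t; glass = 1034 t; yield = 83.29%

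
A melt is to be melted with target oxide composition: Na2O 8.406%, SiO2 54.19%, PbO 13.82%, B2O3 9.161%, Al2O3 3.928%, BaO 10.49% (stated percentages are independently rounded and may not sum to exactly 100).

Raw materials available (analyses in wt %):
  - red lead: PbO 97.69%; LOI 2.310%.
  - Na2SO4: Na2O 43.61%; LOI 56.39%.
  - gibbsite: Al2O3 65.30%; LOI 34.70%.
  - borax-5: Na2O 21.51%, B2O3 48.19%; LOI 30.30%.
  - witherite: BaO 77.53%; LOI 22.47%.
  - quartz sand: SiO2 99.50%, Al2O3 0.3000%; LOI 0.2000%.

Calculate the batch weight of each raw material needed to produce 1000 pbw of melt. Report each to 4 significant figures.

Working values are displayed, with 4-significant-figure rounding, on the page; the working math maintains exact precision in every operation. Each reported figure is rounded only once. Derived quantities, including yield, net glass mass, totals, LOI, the six compositions, are rebuilt from the weighed amounts at 1000 pbw of glass in full float precision, as quoted within the problem or answer text.
Target masses of each oxide per 1000 pbw melt:
  Na2O: 8.406% × 1000 = 84.06 pbw
  SiO2: 54.19% × 1000 = 541.9 pbw
  PbO: 13.82% × 1000 = 138.2 pbw
  B2O3: 9.161% × 1000 = 91.61 pbw
  Al2O3: 3.928% × 1000 = 39.28 pbw
  BaO: 10.49% × 1000 = 104.9 pbw
Sums-versus-targets review from the weights as reported, against the basis in use (each sum matches its target mass modulo rounding of the values):
  Na2O: 98.99·0.4361 + 190.1·0.2151 = 84.06 pbw (target 84.06 pbw)
  SiO2: 544.6·0.9950 = 541.9 pbw (target 541.9 pbw)
  PbO: 141.5·0.9769 = 138.2 pbw (target 138.2 pbw)
  B2O3: 190.1·0.4819 = 91.61 pbw (target 91.61 pbw)
  Al2O3: 57.65·0.6530 + 544.6·0.003000 = 39.28 pbw (target 39.28 pbw)
  BaO: 135.3·0.7753 = 104.9 pbw (target 104.9 pbw)
Glass-mass sanity pass: batch Σ − ignition loss = 1000 pbw (targets for the oxides total 1000 pbw; basis as stated: 1000 pbw — rounding explains the deltas).
Adding the batch up: Σ batch = 1168 pbw; LOI loss = Σ batch·LOI = 168.2 pbw; yield, glass over the total, = 85.60%.

Batch per 1000 pbw melt:
  red lead: 141.5 pbw
  Na2SO4: 98.99 pbw
  gibbsite: 57.65 pbw
  borax-5: 190.1 pbw
  witherite: 135.3 pbw
  quartz sand: 544.6 pbw
Total batch = 1168 pbw; LOI loss = 168.2 pbw; yield = 85.60%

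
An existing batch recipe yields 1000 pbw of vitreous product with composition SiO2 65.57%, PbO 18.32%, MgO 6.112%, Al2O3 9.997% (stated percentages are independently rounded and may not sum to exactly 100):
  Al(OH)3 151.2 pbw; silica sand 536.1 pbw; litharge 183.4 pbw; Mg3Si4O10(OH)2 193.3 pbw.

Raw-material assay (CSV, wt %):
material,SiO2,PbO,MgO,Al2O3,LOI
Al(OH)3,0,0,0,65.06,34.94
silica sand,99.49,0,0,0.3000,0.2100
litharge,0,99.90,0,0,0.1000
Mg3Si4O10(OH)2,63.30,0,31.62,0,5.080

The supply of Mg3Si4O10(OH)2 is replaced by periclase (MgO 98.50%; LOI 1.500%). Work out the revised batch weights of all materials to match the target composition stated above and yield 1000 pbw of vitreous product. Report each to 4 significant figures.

Revised batch per 1000 pbw vitreous product:
  Al(OH)3: 150.6 pbw
  silica sand: 659.1 pbw
  litharge: 183.4 pbw
  periclase: 62.05 pbw
Total batch = 1055 pbw; LOI loss = 55.12 pbw

The working math carries full precision from start to finish; values along the way are displayed rounded to four significant figures within the worked lines — each reported number sees exactly one rounding — all derived quantities (net glass mass, the totals, four oxide percentages, the yield, ignition loss) are re-derived from the batch weights for 1000 pbw of glass in exact precision, exactly as shown in the problem or the answer.
Oxide-by-oxide targets in 1000 pbw vitreous product:
  SiO2: 65.57% × 1000 = 655.7 pbw
  PbO: 18.32% × 1000 = 183.2 pbw
  MgO: 6.112% × 1000 = 61.12 pbw
  Al2O3: 9.997% × 1000 = 99.97 pbw
Sums-versus-targets review per the reported batch figures, on the stated basis (sums match the target masses inside rounding margins):
  SiO2: 659.1·0.9949 = 655.7 pbw (target 655.7 pbw)
  PbO: 183.4·0.9990 = 183.2 pbw (target 183.2 pbw)
  MgO: 62.05·0.9850 = 61.12 pbw (target 61.12 pbw)
  Al2O3: 150.6·0.6506 + 659.1·0.003000 = 99.96 pbw (target 99.97 pbw)
Consistency of the glass mass: the batch minus its LOI: 1000 pbw (the Σ of target masses is 1000 pbw; stated basis 1000 pbw — deltas are rounding alone).
Whole-batch sum: Σ batch = 1055 pbw; LOI removed, Σ of batch·LOI: 55.12 pbw; yield, glass over the total, = 94.78%.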